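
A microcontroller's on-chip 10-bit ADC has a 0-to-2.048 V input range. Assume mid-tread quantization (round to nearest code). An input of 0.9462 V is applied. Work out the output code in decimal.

code 473

With 1024 levels over 2.048 V, one step is 2.000 mV.
Input sits at 473.100 steps above V_low.
Round → code 473.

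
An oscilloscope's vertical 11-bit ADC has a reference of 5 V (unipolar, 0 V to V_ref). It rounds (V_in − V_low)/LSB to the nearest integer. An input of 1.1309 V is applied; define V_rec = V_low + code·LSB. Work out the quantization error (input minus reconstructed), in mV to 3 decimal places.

0.529 mV

One LSB is 5 V / 2048 = 2.441 mV.
(1.1309 − 0)/0.00244141 = 463.2166; round gives code 463.
V_rec = 0 + 463·0.00244141 = 1.1303711 V.
V_in − V_rec = 0.000528906 V = 0.529 mV.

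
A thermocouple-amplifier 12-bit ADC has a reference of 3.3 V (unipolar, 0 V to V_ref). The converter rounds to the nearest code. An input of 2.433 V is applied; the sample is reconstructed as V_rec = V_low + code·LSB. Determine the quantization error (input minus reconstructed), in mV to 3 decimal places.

LSB = 3.3/2^12 = 0.806 mV.
(V_in − V_low)/LSB = (2.433 − 0)/0.000805664 = 3019.8691 → code 3020 (round).
Reconstructed: 2.4331055 V.
Difference: -0.000105469 V → -0.105 mV.

-0.105 mV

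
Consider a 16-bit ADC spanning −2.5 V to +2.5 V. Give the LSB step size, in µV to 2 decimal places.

Full-scale span = 5 V.
LSB = 5 / 2^16 = 5 / 65536 = 7.62939e-05 V = 76.29 µV.

76.29 µV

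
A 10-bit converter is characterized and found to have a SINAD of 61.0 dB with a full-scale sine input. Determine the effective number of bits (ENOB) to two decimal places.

ENOB = (SINAD − 1.76) / 6.02 = (61.0 − 1.76)/6.02 = 9.841.

9.84 bits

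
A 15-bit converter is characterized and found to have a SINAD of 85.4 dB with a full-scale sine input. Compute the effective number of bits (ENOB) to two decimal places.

ENOB = (SINAD − 1.76) / 6.02 = (85.4 − 1.76)/6.02 = 13.894.

13.89 bits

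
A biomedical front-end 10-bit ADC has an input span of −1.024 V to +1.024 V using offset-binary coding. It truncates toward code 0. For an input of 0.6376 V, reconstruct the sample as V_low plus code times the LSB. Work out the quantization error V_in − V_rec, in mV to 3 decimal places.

One LSB is 2.048 V / 1024 = 2.000 mV.
(0.6376 − (−1.024))/0.002 = 830.8000; ⌊·⌋ gives code 830.
Code 830 maps back to (−1.024) + 830×0.002 V = 0.636 V.
Error = 0.6376 − 0.636 = 0.0016 V = 1.600 mV.

1.600 mV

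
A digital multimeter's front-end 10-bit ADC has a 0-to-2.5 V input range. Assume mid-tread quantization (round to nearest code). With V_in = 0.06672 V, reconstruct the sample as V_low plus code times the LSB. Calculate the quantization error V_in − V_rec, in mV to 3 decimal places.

One LSB is 2.5 V / 1024 = 2.441 mV.
(0.06672 − 0)/0.00244141 = 27.3285; round gives code 27.
Reconstructed: 0.065917969 V.
V_in − V_rec = 0.000802031 V = 0.802 mV.

0.802 mV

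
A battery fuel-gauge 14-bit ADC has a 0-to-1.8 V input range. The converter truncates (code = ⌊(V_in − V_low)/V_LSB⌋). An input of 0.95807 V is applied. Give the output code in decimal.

LSB = 1.8 V / 16384 = 109.86 µV.
(V_in − V_low)/LSB = (0.95807 − 0) / 0.000109863 = 8720.566.
Floor → code 8720.

code 8720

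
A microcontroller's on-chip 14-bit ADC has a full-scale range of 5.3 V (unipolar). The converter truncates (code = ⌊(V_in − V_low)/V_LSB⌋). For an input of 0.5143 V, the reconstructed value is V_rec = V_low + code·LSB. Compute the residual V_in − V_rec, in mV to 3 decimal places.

Step size: 5.3 V ÷ 2^14 = 323.49 µV.
(V_in − V_low)/LSB = (0.5143 − 0)/0.000323486 = 1589.8663 → code 1589 (floor).
Reconstructed: 0.51401978 V.
Difference: 0.000280225 V → 0.280 mV.

0.280 mV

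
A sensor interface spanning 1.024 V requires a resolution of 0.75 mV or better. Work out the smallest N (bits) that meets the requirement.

Number of steps required ≥ 1.024 V / 0.75 mV = 1365.33.
Need 2^N ≥ 1365.33; 2^10 = 1024, 2^11 = 2048.
Minimum N = 11.

11 bits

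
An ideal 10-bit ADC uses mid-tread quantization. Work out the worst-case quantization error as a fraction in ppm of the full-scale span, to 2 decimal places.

Rounding → worst-case error = ½ LSB = V_FS/2^11, so 1e+06/2048 = 488.281 ppm of full scale.

488.28 ppm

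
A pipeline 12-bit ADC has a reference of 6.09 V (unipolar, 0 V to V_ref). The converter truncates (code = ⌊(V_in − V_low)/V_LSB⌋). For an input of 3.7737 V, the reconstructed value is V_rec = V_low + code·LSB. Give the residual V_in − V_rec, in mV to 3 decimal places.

0.160 mV

LSB = 6.09/2^12 = 1.487 mV.
Scaled input = 2538.1076 LSBs, so code = 2538.
Reconstructed: 3.77354 V.
V_in − V_rec = 0.000159961 V = 0.160 mV.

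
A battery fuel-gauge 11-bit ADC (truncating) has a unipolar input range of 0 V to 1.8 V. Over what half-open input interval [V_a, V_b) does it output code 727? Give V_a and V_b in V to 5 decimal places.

LSB = 1.8/2^11 = 0.879 mV.
V_a = V_low + 727·LSB = 0.638965 V; V_b = V_low + 728·LSB = 0.639844 V.

[0.63896 V, 0.63984 V)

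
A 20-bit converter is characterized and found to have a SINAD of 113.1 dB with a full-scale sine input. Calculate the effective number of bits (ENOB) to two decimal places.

ENOB = (SINAD − 1.76) / 6.02 = (113.1 − 1.76)/6.02 = 18.495.

18.50 bits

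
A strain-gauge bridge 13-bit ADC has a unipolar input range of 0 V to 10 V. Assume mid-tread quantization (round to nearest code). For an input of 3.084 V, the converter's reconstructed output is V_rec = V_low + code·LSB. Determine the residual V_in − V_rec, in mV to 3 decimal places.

Step size: 10 V ÷ 2^13 = 1.221 mV.
(3.084 − 0)/0.0012207 = 2526.4128; round gives code 2526.
Code 2526 maps back to 0 + 2526×0.0012207 V = 3.0834961 V.
Error = 3.084 − 3.0834961 = 0.000503906 V = 0.504 mV.

0.504 mV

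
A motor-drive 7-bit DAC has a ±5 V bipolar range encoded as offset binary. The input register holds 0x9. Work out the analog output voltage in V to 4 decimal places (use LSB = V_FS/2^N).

LSB = 10 V / 2^7 = 78.125 mV.
Code 0x9 = 9 decimal.
V_out = (−5) + 9 × 0.078125 V = -4.29688 V.

-4.2969 V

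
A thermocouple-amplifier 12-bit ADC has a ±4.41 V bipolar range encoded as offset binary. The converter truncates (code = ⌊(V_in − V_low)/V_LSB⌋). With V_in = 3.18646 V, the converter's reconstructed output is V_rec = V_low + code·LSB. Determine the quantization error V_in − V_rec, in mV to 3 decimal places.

LSB = 8.82/2^12 = 2.153 mV.
(3.18646 − (−4.41))/0.00215332 = 3527.7891; ⌊·⌋ gives code 3527.
Reconstructed: 3.1847607 V.
V_in − V_rec = 0.00169926 V = 1.699 mV.

1.699 mV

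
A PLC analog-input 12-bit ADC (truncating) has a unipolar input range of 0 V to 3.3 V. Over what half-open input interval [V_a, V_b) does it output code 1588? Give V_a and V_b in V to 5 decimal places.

LSB = 3.3/2^12 = 0.806 mV.
V_a = V_low + 1588·LSB = 1.27939 V; V_b = V_low + 1589·LSB = 1.2802 V.

[1.27939 V, 1.28020 V)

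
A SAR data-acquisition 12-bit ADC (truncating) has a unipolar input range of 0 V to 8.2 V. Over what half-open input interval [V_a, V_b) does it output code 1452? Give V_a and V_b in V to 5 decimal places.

LSB = 8.2/2^12 = 2.002 mV.
V_a = V_low + 1452·LSB = 2.90684 V; V_b = V_low + 1453·LSB = 2.90884 V.

[2.90684 V, 2.90884 V)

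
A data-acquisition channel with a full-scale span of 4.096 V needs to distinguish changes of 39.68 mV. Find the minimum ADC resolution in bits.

7 bits

Number of steps required ≥ 4.096 V / 39.68 mV = 103.23.
Need 2^N ≥ 103.23; 2^6 = 64, 2^7 = 128.
Minimum N = 7.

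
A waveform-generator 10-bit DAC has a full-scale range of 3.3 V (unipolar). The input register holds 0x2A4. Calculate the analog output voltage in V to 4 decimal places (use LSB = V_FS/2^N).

LSB = 3.3 V / 2^10 = 3.223 mV.
Code 0x2A4 = 676 decimal.
V_out = 0 + 676 × 0.00322266 V = 2.17852 V.

2.1785 V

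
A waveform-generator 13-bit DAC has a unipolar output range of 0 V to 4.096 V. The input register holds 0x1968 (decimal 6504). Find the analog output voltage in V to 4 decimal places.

3.2520 V

LSB = 4.096 V / 2^13 = 0.500 mV.
Code 0x1968 = 6504 decimal.
V_out = 0 + 6504 × 0.0005 V = 3.252 V.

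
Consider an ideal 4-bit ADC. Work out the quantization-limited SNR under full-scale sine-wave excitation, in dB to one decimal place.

SNR ≈ 6.02·N + 1.76 dB = 6.02·4 + 1.76 = 25.84 dB.

25.8 dB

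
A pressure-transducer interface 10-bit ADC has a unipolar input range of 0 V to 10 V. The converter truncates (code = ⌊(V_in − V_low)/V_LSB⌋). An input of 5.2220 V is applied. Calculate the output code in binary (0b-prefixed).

code 0b1000010110 (decimal 534)

LSB = 10 V / 1024 = 9.766 mV.
(V_in − V_low)/LSB = (5.2220 − 0) / 0.00976562 = 534.733.
So the output code is 534.
In binary (0b-prefixed): 0b1000010110.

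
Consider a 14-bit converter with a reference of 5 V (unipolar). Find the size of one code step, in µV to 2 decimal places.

Full-scale span = 5 V.
LSB = 5 / 2^14 = 5 / 16384 = 0.000305176 V = 305.18 µV.

305.18 µV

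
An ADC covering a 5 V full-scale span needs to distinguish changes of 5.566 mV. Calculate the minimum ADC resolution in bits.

Number of steps required ≥ 5 V / 5.566 mV = 898.31.
Need 2^N ≥ 898.31; 2^9 = 512, 2^10 = 1024.
Minimum N = 10.

10 bits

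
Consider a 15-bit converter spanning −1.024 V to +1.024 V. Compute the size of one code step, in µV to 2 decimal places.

Full-scale span = 2.048 V.
LSB = 2.048 / 2^15 = 2.048 / 32768 = 6.25e-05 V = 62.50 µV.

62.50 µV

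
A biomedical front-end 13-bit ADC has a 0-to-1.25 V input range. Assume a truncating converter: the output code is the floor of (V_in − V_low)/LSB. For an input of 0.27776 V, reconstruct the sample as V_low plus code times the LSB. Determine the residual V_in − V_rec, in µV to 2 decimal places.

50.04 µV

Step size: 1.25 V ÷ 2^13 = 152.59 µV.
(0.27776 − 0)/0.000152588 = 1820.3279; ⌊·⌋ gives code 1820.
V_rec = 0 + 1820·0.000152588 = 0.27770996 V.
Error = 0.27776 − 0.27770996 = 5.00391e-05 V = 50.04 µV.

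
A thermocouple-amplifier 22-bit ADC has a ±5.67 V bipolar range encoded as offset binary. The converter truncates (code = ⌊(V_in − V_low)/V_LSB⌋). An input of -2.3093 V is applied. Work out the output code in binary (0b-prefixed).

code 0b100101111011110000111 (decimal 1243015)

Full-scale span = 11.34 V; LSB = 11.34/2^22 = 2.70 µV.
Input sits at 1243015.648 steps above V_low.
⌊·⌋(1243015.648) = 1243015.
In binary (0b-prefixed): 0b100101111011110000111.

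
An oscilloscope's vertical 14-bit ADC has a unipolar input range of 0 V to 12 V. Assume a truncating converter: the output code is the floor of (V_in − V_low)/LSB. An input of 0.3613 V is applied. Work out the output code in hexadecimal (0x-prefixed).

code 0x1ED (decimal 493)

Full-scale span = 12 V; LSB = 12/2^14 = 0.732 mV.
Input sits at 493.295 steps above V_low.
⌊·⌋(493.295) = 493.
In hexadecimal (0x-prefixed): 0x1ED.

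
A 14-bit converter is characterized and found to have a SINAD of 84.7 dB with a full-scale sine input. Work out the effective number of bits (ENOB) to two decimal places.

13.78 bits

ENOB = (SINAD − 1.76) / 6.02 = (84.7 − 1.76)/6.02 = 13.777.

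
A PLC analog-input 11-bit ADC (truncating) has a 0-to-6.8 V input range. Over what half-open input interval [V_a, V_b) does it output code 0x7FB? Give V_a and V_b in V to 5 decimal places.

[6.78340 V, 6.78672 V)

LSB = 6.8/2^11 = 3.320 mV.
Code 0x7FB = 2043 decimal.
V_a = V_low + 2043·LSB = 6.7834 V; V_b = V_low + 2044·LSB = 6.78672 V.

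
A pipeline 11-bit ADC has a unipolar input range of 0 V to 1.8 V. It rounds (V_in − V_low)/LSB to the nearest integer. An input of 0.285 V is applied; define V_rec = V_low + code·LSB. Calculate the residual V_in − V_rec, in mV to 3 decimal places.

0.234 mV

LSB = 1.8/2^11 = 0.879 mV.
Scaled input = 324.2667 LSBs, so code = 324.
Reconstructed: 0.28476563 V.
V_in − V_rec = 0.000234375 V = 0.234 mV.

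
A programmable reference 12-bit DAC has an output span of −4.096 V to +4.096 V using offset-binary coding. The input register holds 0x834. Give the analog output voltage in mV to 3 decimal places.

LSB = 8.192 V / 2^12 = 2.000 mV.
Code 0x834 = 2100 decimal.
V_out = (−4.096) + 2100 × 0.002 V = 0.104 V.
= 104.000 mV.

104.000 mV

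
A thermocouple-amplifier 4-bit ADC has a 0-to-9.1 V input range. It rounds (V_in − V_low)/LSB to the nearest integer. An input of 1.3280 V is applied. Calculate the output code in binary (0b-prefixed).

code 0b10 (decimal 2)

LSB = 9.1 V / 16 = 0.5687 V.
(1.3280 − 0) / 0.56875 = 2.335 LSBs.
round(2.335) = 2.
In binary (0b-prefixed): 0b10.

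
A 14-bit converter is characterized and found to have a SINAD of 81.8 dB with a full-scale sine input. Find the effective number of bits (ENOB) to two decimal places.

13.30 bits

ENOB = (SINAD − 1.76) / 6.02 = (81.8 − 1.76)/6.02 = 13.296.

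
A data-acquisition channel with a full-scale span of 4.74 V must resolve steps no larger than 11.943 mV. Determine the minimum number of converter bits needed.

Number of steps required ≥ 4.74 V / 11.943 mV = 396.89.
Need 2^N ≥ 396.89; 2^8 = 256, 2^9 = 512.
Minimum N = 9.

9 bits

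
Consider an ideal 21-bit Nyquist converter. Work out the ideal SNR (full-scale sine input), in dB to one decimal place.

128.2 dB

SNR ≈ 6.02·N + 1.76 dB = 6.02·21 + 1.76 = 128.18 dB.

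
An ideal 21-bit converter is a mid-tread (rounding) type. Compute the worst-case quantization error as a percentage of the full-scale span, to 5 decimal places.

0.00002 %

Rounding → worst-case error = ½ LSB = V_FS/2^22, so 100/4194304 = 2.38419e-05 % of full scale.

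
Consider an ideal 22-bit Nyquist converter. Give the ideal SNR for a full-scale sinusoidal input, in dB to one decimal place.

134.2 dB

SNR ≈ 6.02·N + 1.76 dB = 6.02·22 + 1.76 = 134.20 dB.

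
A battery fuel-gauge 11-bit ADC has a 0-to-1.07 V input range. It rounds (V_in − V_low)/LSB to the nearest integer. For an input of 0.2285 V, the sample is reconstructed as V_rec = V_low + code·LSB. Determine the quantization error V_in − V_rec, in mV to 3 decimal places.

One LSB is 1.07 V / 2048 = 0.522 mV.
Scaled input = 437.3533 LSBs, so code = 437.
Reconstructed: 0.22831543 V.
V_in − V_rec = 0.00018457 V = 0.185 mV.

0.185 mV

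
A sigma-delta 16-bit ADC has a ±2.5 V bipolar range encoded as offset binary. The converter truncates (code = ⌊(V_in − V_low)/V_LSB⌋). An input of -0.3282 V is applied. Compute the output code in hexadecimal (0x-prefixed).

code 0x6F32 (decimal 28466)

With 65536 levels over 5 V, one step is 76.29 µV.
(-0.3282 − (−2.5)) / 7.62939e-05 = 28466.217 LSBs.
So the output code is 28466.
In hexadecimal (0x-prefixed): 0x6F32.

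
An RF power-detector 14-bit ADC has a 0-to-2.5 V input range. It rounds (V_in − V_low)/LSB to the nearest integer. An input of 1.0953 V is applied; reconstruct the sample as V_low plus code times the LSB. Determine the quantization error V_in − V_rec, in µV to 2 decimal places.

One LSB is 2.5 V / 16384 = 152.59 µV.
(V_in − V_low)/LSB = (1.0953 − 0)/0.000152588 = 7178.1581 → code 7178 (round).
V_rec = 0 + 7178·0.000152588 = 1.0952759 V.
Difference: 2.41211e-05 V → 24.12 µV.

24.12 µV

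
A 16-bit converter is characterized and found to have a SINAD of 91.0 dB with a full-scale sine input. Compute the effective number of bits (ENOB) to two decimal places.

14.82 bits

ENOB = (SINAD − 1.76) / 6.02 = (91.0 − 1.76)/6.02 = 14.824.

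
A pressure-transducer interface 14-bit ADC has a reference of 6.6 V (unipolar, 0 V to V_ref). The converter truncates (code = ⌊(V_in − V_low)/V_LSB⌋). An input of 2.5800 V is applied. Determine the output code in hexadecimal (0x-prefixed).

code 0x1904 (decimal 6404)

LSB = 6.6 V / 16384 = 402.83 µV.
Input sits at 6404.655 steps above V_low.
So the output code is 6404.
In hexadecimal (0x-prefixed): 0x1904.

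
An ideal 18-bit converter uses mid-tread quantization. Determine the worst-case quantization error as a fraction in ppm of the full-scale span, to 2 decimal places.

Rounding → worst-case error = ½ LSB = V_FS/2^19, so 1e+06/524288 = 1.90735 ppm of full scale.

1.91 ppm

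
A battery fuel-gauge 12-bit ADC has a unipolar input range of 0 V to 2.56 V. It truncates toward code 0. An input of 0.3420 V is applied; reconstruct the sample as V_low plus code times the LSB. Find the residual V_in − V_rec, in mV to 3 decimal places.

Step size: 2.56 V ÷ 2^12 = 0.625 mV.
(V_in − V_low)/LSB = (0.3420 − 0)/0.000625 = 547.2000 → code 547 (floor).
Reconstructed: 0.341875 V.
V_in − V_rec = 0.000125 V = 0.125 mV.

0.125 mV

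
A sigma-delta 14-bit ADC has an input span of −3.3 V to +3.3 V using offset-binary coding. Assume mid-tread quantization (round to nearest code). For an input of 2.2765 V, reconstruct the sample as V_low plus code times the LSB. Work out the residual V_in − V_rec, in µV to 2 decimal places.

LSB = 6.6/2^14 = 402.83 µV.
Scaled input = 13843.2388 LSBs, so code = 13843.
Reconstructed: 2.2764038 V.
Difference: 9.61914e-05 V → 96.19 µV.

96.19 µV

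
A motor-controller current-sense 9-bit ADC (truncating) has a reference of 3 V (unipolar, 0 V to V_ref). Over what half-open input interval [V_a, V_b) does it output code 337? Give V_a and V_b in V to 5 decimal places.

LSB = 3/2^9 = 5.859 mV.
V_a = V_low + 337·LSB = 1.97461 V; V_b = V_low + 338·LSB = 1.98047 V.

[1.97461 V, 1.98047 V)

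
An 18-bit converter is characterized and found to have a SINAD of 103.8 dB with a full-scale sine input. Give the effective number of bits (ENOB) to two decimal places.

16.95 bits

ENOB = (SINAD − 1.76) / 6.02 = (103.8 − 1.76)/6.02 = 16.950.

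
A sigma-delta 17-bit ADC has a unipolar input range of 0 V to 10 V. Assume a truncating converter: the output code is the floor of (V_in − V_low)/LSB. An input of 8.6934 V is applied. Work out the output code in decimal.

code 113946

LSB = 10 V / 131072 = 76.29 µV.
(8.6934 − 0) / 7.62939e-05 = 113946.132 LSBs.
⌊·⌋(113946.132) = 113946.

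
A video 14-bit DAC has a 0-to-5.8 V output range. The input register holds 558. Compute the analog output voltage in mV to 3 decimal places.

197.534 mV

LSB = 5.8 V / 2^14 = 354.00 µV.
V_out = 0 + 558 × 0.000354004 V = 0.197534 V.
= 197.534 mV.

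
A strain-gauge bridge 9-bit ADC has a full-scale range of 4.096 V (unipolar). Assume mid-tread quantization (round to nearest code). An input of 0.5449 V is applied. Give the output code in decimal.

Full-scale span = 4.096 V; LSB = 4.096/2^9 = 8.000 mV.
(0.5449 − 0) / 0.008 = 68.112 LSBs.
Round → code 68.

code 68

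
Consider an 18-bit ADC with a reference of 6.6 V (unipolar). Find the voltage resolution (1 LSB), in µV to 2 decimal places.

Full-scale span = 6.6 V.
LSB = 6.6 / 2^18 = 6.6 / 262144 = 2.5177e-05 V = 25.18 µV.

25.18 µV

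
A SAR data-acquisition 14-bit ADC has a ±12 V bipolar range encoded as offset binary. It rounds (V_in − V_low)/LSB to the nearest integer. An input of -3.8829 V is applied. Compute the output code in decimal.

code 5541

With 16384 levels over 24 V, one step is 1.465 mV.
(V_in − V_low)/LSB = (-3.8829 − (−12)) / 0.00146484 = 5541.274.
round(5541.274) = 5541.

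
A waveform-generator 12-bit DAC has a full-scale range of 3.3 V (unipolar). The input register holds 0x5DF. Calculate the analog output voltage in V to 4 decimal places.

LSB = 3.3 V / 2^12 = 0.806 mV.
Code 0x5DF = 1503 decimal.
V_out = 0 + 1503 × 0.000805664 V = 1.21091 V.

1.2109 V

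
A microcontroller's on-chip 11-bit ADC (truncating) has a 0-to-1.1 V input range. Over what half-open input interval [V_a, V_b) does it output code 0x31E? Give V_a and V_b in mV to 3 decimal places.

[428.613 mV, 429.150 mV)

LSB = 1.1/2^11 = 0.537 mV.
Code 0x31E = 798 decimal.
V_a = V_low + 798·LSB = 0.428613 V; V_b = V_low + 799·LSB = 0.42915 V.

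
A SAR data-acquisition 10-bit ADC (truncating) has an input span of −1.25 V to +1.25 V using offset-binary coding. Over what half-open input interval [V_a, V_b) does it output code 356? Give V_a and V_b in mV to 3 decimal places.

LSB = 2.5/2^10 = 2.441 mV.
V_a = V_low + 356·LSB = -0.380859 V; V_b = V_low + 357·LSB = -0.378418 V.

[-380.859 mV, -378.418 mV)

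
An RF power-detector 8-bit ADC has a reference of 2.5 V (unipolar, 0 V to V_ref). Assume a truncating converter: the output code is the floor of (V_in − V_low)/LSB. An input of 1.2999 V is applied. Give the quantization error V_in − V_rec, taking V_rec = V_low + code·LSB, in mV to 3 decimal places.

Step size: 2.5 V ÷ 2^8 = 9.766 mV.
(1.2999 − 0)/0.00976562 = 133.1098; ⌊·⌋ gives code 133.
Reconstructed: 1.2988281 V.
V_in − V_rec = 0.00107187 V = 1.072 mV.

1.072 mV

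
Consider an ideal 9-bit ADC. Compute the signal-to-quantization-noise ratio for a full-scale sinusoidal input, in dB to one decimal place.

SNR ≈ 6.02·N + 1.76 dB = 6.02·9 + 1.76 = 55.94 dB.

55.9 dB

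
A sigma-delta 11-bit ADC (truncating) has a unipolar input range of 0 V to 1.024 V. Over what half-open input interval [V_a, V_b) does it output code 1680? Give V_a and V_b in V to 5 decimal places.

[0.84000 V, 0.84050 V)

LSB = 1.024/2^11 = 0.500 mV.
V_a = V_low + 1680·LSB = 0.84 V; V_b = V_low + 1681·LSB = 0.8405 V.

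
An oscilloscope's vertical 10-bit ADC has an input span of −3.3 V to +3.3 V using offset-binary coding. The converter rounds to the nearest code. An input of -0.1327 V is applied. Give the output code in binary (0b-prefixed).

With 1024 levels over 6.6 V, one step is 6.445 mV.
(V_in − V_low)/LSB = (-0.1327 − (−3.3)) / 0.00644531 = 491.411.
So the output code is 491.
In binary (0b-prefixed): 0b111101011.

code 0b111101011 (decimal 491)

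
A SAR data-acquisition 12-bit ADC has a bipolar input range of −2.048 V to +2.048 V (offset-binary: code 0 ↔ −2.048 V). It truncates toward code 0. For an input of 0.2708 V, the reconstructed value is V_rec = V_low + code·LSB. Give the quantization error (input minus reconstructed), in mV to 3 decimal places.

One LSB is 4.096 V / 4096 = 1.000 mV.
Scaled input = 2318.8000 LSBs, so code = 2318.
Code 2318 maps back to (−2.048) + 2318×0.001 V = 0.27 V.
Difference: 0.0008 V → 0.800 mV.

0.800 mV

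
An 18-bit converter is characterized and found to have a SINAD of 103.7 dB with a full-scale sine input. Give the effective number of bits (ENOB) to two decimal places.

ENOB = (SINAD − 1.76) / 6.02 = (103.7 − 1.76)/6.02 = 16.934.

16.93 bits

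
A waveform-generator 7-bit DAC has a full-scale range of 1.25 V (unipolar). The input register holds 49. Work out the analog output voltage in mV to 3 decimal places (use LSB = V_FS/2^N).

LSB = 1.25 V / 2^7 = 9.766 mV.
V_out = 0 + 49 × 0.00976562 V = 0.478516 V.
= 478.516 mV.

478.516 mV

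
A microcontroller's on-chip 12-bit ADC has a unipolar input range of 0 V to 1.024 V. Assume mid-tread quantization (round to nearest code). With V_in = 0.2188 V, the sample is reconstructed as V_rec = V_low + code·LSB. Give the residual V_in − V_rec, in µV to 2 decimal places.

50.00 µV

One LSB is 1.024 V / 4096 = 250.00 µV.
(0.2188 − 0)/0.00025 = 875.2000; round gives code 875.
V_rec = 0 + 875·0.00025 = 0.21875 V.
Error = 0.2188 − 0.21875 = 5e-05 V = 50.00 µV.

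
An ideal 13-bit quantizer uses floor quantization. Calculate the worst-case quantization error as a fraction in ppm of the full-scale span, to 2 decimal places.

122.07 ppm

Truncating → worst-case error = 1 LSB = V_FS/2^13, so 1e+06/8192 = 122.07 ppm of full scale.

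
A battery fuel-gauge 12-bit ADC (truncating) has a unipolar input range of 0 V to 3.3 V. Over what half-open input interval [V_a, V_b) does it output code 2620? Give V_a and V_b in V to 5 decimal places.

LSB = 3.3/2^12 = 0.806 mV.
V_a = V_low + 2620·LSB = 2.11084 V; V_b = V_low + 2621·LSB = 2.11165 V.

[2.11084 V, 2.11165 V)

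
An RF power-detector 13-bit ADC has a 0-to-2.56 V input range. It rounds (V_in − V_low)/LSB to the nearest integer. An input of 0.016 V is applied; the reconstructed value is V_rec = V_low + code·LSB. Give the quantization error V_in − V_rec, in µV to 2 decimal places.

62.50 µV

One LSB is 2.56 V / 8192 = 312.50 µV.
Scaled input = 51.2000 LSBs, so code = 51.
Reconstructed: 0.0159375 V.
Difference: 6.25e-05 V → 62.50 µV.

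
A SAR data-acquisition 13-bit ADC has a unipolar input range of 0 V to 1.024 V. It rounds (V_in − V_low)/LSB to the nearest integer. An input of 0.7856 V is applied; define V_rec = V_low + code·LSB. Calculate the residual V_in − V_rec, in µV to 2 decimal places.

-25.00 µV

Step size: 1.024 V ÷ 2^13 = 125.00 µV.
(0.7856 − 0)/0.000125 = 6284.8000; round gives code 6285.
Reconstructed: 0.785625 V.
Error = 0.7856 − 0.785625 = -2.5e-05 V = -25.00 µV.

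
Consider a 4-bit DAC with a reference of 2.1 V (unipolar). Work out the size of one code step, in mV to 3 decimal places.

131.250 mV

Full-scale span = 2.1 V.
LSB = 2.1 / 2^4 = 2.1 / 16 = 0.13125 V = 131.250 mV.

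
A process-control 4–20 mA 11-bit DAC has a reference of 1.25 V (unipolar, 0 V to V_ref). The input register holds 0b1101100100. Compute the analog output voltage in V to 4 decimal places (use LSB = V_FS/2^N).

LSB = 1.25 V / 2^11 = 0.610 mV.
Code 0b1101100100 = 868 decimal.
V_out = 0 + 868 × 0.000610352 V = 0.529785 V.

0.5298 V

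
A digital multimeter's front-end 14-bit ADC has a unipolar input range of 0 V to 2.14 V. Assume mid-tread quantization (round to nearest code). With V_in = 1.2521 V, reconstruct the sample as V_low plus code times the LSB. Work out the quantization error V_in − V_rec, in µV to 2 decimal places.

Step size: 2.14 V ÷ 2^14 = 130.62 µV.
(1.2521 − 0)/0.000130615 = 9586.1712; round gives code 9586.
Code 9586 maps back to 0 + 9586×0.000130615 V = 1.2520776 V.
Difference: 2.23633e-05 V → 22.36 µV.

22.36 µV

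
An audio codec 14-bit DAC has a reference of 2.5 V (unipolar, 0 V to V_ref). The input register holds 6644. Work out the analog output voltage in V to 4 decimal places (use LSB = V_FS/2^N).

1.0138 V

LSB = 2.5 V / 2^14 = 152.59 µV.
V_out = 0 + 6644 × 0.000152588 V = 1.01379 V.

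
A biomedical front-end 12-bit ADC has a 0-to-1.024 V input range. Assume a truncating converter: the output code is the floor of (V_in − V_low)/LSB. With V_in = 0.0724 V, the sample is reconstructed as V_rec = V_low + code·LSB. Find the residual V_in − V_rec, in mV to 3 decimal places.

0.150 mV

LSB = 1.024/2^12 = 250.00 µV.
Scaled input = 289.6000 LSBs, so code = 289.
Code 289 maps back to 0 + 289×0.00025 V = 0.07225 V.
Difference: 0.00015 V → 0.150 mV.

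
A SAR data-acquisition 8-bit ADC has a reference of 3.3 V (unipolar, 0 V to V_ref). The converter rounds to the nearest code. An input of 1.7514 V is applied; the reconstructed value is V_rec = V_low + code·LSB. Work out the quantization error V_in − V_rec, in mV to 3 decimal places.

Step size: 3.3 V ÷ 2^8 = 12.891 mV.
(1.7514 − 0)/0.0128906 = 135.8662; round gives code 136.
V_rec = 0 + 136·0.0128906 = 1.753125 V.
V_in − V_rec = -0.001725 V = -1.725 mV.

-1.725 mV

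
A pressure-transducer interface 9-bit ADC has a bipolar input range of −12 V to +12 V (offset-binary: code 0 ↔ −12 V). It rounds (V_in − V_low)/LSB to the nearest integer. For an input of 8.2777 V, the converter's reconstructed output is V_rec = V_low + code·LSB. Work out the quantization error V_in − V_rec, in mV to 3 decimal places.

-19.175 mV

One LSB is 24 V / 512 = 46.875 mV.
(V_in − V_low)/LSB = (8.2777 − (−12))/0.046875 = 432.5909 → code 433 (round).
Reconstructed: 8.296875 V.
Difference: -0.019175 V → -19.175 mV.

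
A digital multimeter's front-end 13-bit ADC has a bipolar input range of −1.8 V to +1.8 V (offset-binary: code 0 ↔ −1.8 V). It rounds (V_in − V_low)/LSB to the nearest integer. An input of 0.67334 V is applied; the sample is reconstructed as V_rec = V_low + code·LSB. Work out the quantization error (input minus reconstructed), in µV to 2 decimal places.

Step size: 3.6 V ÷ 2^13 = 439.45 µV.
(0.67334 − (−1.8))/0.000439453 = 5628.2226; round gives code 5628.
V_rec = (−1.8) + 5628·0.000439453 = 0.67324219 V.
Error = 0.67334 − 0.67324219 = 9.78125e-05 V = 97.81 µV.

97.81 µV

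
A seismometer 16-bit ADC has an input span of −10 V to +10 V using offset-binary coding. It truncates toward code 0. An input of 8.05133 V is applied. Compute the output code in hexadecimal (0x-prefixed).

code 0xE70E (decimal 59150)

With 65536 levels over 20 V, one step is 305.18 µV.
Input sits at 59150.598 steps above V_low.
⌊·⌋(59150.598) = 59150.
In hexadecimal (0x-prefixed): 0xE70E.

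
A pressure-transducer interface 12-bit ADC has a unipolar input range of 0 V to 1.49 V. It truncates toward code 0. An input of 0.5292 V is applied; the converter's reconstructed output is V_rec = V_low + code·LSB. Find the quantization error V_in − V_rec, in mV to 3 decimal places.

0.279 mV

Step size: 1.49 V ÷ 2^12 = 363.77 µV.
Scaled input = 1454.7672 LSBs, so code = 1454.
Reconstructed: 0.5289209 V.
V_in − V_rec = 0.000279102 V = 0.279 mV.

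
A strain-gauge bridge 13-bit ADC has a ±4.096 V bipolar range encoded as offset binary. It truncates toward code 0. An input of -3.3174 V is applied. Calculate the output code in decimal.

LSB = 8.192 V / 8192 = 1.000 mV.
Input sits at 778.600 steps above V_low.
So the output code is 778.

code 778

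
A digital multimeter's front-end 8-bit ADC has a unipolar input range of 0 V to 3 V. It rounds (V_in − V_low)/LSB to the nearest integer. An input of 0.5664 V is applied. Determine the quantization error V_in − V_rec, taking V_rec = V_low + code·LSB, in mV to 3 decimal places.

3.900 mV

Step size: 3 V ÷ 2^8 = 11.719 mV.
(V_in − V_low)/LSB = (0.5664 − 0)/0.0117188 = 48.3328 → code 48 (round).
Reconstructed: 0.5625 V.
Error = 0.5664 − 0.5625 = 0.0039 V = 3.900 mV.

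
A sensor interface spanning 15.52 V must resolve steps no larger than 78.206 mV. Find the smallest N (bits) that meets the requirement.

Number of steps required ≥ 15.52 V / 78.206 mV = 198.45.
Need 2^N ≥ 198.45; 2^7 = 128, 2^8 = 256.
Minimum N = 8.

8 bits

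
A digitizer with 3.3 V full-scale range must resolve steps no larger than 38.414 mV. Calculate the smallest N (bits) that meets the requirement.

Number of steps required ≥ 3.3 V / 38.414 mV = 85.91.
Need 2^N ≥ 85.91; 2^6 = 64, 2^7 = 128.
Minimum N = 7.

7 bits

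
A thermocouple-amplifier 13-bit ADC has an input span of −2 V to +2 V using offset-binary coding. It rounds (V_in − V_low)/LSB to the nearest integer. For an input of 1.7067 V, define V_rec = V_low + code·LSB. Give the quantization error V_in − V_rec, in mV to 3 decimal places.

0.157 mV

Step size: 4 V ÷ 2^13 = 488.28 µV.
(1.7067 − (−2))/0.000488281 = 7591.3216; round gives code 7591.
Code 7591 maps back to (−2) + 7591×0.000488281 V = 1.706543 V.
V_in − V_rec = 0.000157031 V = 0.157 mV.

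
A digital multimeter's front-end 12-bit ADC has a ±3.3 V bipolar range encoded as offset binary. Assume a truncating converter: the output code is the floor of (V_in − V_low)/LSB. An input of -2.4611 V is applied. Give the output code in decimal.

code 520

With 4096 levels over 6.6 V, one step is 1.611 mV.
Input sits at 520.626 steps above V_low.
So the output code is 520.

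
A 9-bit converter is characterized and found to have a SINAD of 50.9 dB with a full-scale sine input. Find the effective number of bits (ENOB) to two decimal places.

8.16 bits

ENOB = (SINAD − 1.76) / 6.02 = (50.9 − 1.76)/6.02 = 8.163.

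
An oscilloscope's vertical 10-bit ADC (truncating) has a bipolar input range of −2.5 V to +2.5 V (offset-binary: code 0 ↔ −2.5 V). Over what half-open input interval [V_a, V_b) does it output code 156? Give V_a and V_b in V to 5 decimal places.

LSB = 5/2^10 = 4.883 mV.
V_a = V_low + 156·LSB = -1.73828 V; V_b = V_low + 157·LSB = -1.7334 V.

[-1.73828 V, -1.73340 V)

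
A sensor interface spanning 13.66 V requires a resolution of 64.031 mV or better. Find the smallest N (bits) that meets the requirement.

8 bits

Number of steps required ≥ 13.66 V / 64.031 mV = 213.33.
Need 2^N ≥ 213.33; 2^7 = 128, 2^8 = 256.
Minimum N = 8.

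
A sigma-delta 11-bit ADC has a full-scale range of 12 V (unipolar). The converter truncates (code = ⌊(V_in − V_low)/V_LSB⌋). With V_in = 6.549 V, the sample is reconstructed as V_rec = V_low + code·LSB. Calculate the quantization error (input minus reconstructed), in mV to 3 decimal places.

Step size: 12 V ÷ 2^11 = 5.859 mV.
(6.549 − 0)/0.00585938 = 1117.6960; ⌊·⌋ gives code 1117.
Code 1117 maps back to 0 + 1117×0.00585938 V = 6.5449219 V.
Difference: 0.00407813 V → 4.078 mV.

4.078 mV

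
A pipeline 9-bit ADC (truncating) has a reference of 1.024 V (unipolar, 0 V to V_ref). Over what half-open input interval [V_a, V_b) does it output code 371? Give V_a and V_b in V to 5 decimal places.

LSB = 1.024/2^9 = 2.000 mV.
V_a = V_low + 371·LSB = 0.742 V; V_b = V_low + 372·LSB = 0.744 V.

[0.74200 V, 0.74400 V)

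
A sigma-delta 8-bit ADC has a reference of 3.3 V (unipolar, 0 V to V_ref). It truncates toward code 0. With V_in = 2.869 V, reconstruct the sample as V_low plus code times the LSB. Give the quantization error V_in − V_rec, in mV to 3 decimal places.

LSB = 3.3/2^8 = 12.891 mV.
(V_in − V_low)/LSB = (2.869 − 0)/0.0128906 = 222.5648 → code 222 (floor).
Reconstructed: 2.8617188 V.
Error = 2.869 − 2.8617188 = 0.00728125 V = 7.281 mV.

7.281 mV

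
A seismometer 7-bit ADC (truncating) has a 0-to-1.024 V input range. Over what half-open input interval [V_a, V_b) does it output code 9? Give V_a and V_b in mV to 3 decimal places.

[72.000 mV, 80.000 mV)

LSB = 1.024/2^7 = 8.000 mV.
V_a = V_low + 9·LSB = 0.072 V; V_b = V_low + 10·LSB = 0.08 V.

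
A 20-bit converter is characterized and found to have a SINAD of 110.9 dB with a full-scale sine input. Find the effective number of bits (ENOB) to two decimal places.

18.13 bits

ENOB = (SINAD − 1.76) / 6.02 = (110.9 − 1.76)/6.02 = 18.130.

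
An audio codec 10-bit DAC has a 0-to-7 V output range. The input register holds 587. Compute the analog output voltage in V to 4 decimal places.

4.0127 V

LSB = 7 V / 2^10 = 6.836 mV.
V_out = 0 + 587 × 0.00683594 V = 4.0127 V.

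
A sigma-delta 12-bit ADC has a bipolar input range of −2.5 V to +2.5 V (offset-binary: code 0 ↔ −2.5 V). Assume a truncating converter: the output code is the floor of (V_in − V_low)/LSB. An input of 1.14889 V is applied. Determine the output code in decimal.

code 2989

LSB = 5 V / 4096 = 1.221 mV.
(1.14889 − (−2.5)) / 0.0012207 = 2989.171 LSBs.
⌊·⌋(2989.171) = 2989.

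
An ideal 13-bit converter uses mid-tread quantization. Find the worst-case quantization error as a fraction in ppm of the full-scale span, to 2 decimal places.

Rounding → worst-case error = ½ LSB = V_FS/2^14, so 1e+06/16384 = 61.0352 ppm of full scale.

61.04 ppm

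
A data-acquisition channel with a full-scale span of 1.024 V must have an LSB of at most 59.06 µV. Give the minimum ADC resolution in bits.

15 bits

Number of steps required ≥ 1.024 V / 59.06 µV = 17338.30.
Need 2^N ≥ 17338.30; 2^14 = 16384, 2^15 = 32768.
Minimum N = 15.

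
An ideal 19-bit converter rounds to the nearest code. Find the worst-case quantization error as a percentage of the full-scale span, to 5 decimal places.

0.00010 %

Rounding → worst-case error = ½ LSB = V_FS/2^20, so 100/1048576 = 9.53674e-05 % of full scale.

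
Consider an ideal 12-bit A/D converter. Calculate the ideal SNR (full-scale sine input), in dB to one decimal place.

74.0 dB

SNR ≈ 6.02·N + 1.76 dB = 6.02·12 + 1.76 = 74.00 dB.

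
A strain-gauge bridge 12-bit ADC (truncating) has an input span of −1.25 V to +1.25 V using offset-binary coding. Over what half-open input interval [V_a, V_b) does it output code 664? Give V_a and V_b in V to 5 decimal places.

LSB = 2.5/2^12 = 0.610 mV.
V_a = V_low + 664·LSB = -0.844727 V; V_b = V_low + 665·LSB = -0.844116 V.

[-0.84473 V, -0.84412 V)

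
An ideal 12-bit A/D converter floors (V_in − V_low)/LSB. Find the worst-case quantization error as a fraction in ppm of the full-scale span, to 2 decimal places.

244.14 ppm

Truncating → worst-case error = 1 LSB = V_FS/2^12, so 1e+06/4096 = 244.141 ppm of full scale.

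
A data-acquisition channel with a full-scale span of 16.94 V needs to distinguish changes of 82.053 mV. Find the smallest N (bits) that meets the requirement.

8 bits

Number of steps required ≥ 16.94 V / 82.053 mV = 206.45.
Need 2^N ≥ 206.45; 2^7 = 128, 2^8 = 256.
Minimum N = 8.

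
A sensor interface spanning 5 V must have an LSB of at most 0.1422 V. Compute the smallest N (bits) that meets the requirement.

Number of steps required ≥ 5 V / 0.1422 V = 35.16.
Need 2^N ≥ 35.16; 2^5 = 32, 2^6 = 64.
Minimum N = 6.

6 bits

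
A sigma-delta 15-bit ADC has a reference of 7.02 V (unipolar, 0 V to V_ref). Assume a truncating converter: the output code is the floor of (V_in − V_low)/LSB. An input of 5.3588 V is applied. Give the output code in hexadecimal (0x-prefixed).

code 0x61B5 (decimal 25013)

LSB = 7.02 V / 32768 = 214.23 µV.
(5.3588 − 0) / 0.000214233 = 25013.840 LSBs.
So the output code is 25013.
In hexadecimal (0x-prefixed): 0x61B5.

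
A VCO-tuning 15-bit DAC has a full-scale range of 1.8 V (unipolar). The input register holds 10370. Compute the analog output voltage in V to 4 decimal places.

LSB = 1.8 V / 2^15 = 54.93 µV.
V_out = 0 + 10370 × 5.49316e-05 V = 0.569641 V.

0.5696 V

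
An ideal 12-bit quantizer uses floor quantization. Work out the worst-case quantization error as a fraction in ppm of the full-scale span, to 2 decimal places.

244.14 ppm

Truncating → worst-case error = 1 LSB = V_FS/2^12, so 1e+06/4096 = 244.141 ppm of full scale.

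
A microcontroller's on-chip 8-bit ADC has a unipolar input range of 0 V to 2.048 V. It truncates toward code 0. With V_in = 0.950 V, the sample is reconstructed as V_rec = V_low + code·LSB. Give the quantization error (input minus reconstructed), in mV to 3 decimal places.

6.000 mV

Step size: 2.048 V ÷ 2^8 = 8.000 mV.
Scaled input = 118.7500 LSBs, so code = 118.
Reconstructed: 0.944 V.
Error = 0.950 − 0.944 = 0.006 V = 6.000 mV.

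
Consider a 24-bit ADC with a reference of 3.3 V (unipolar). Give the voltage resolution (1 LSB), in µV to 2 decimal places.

0.20 µV

Full-scale span = 3.3 V.
LSB = 3.3 / 2^24 = 3.3 / 16777216 = 1.96695e-07 V = 0.20 µV.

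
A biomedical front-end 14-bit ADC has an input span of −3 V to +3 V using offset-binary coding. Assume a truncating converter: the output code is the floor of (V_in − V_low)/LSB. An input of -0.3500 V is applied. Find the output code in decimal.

code 7236

LSB = 6 V / 16384 = 366.21 µV.
(V_in − V_low)/LSB = (-0.3500 − (−3)) / 0.000366211 = 7236.267.
So the output code is 7236.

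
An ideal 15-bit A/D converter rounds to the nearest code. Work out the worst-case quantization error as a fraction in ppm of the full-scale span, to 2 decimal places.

Rounding → worst-case error = ½ LSB = V_FS/2^16, so 1e+06/65536 = 15.2588 ppm of full scale.

15.26 ppm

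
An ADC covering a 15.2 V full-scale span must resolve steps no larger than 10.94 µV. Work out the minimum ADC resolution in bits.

21 bits

Number of steps required ≥ 15.2 V / 10.94 µV = 1389396.71.
Need 2^N ≥ 1389396.71; 2^20 = 1048576, 2^21 = 2097152.
Minimum N = 21.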